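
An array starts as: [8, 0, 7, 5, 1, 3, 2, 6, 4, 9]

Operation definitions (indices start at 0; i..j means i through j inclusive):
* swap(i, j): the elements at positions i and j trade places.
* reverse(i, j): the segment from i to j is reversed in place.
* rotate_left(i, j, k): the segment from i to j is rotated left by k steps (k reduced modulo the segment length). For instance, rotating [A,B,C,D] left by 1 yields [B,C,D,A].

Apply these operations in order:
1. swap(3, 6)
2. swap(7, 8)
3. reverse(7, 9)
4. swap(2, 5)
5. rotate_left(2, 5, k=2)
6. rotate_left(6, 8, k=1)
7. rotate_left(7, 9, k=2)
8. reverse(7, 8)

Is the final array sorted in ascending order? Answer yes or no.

Answer: no

Derivation:
After 1 (swap(3, 6)): [8, 0, 7, 2, 1, 3, 5, 6, 4, 9]
After 2 (swap(7, 8)): [8, 0, 7, 2, 1, 3, 5, 4, 6, 9]
After 3 (reverse(7, 9)): [8, 0, 7, 2, 1, 3, 5, 9, 6, 4]
After 4 (swap(2, 5)): [8, 0, 3, 2, 1, 7, 5, 9, 6, 4]
After 5 (rotate_left(2, 5, k=2)): [8, 0, 1, 7, 3, 2, 5, 9, 6, 4]
After 6 (rotate_left(6, 8, k=1)): [8, 0, 1, 7, 3, 2, 9, 6, 5, 4]
After 7 (rotate_left(7, 9, k=2)): [8, 0, 1, 7, 3, 2, 9, 4, 6, 5]
After 8 (reverse(7, 8)): [8, 0, 1, 7, 3, 2, 9, 6, 4, 5]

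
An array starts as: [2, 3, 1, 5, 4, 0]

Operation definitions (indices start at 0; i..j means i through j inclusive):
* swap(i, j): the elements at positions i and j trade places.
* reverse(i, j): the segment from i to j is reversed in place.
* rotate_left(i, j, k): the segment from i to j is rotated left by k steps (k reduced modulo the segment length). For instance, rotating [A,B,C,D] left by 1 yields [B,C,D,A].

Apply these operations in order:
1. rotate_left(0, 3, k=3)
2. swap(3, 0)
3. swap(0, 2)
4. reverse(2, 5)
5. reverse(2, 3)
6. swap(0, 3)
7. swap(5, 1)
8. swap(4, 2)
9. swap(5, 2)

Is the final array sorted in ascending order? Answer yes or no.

After 1 (rotate_left(0, 3, k=3)): [5, 2, 3, 1, 4, 0]
After 2 (swap(3, 0)): [1, 2, 3, 5, 4, 0]
After 3 (swap(0, 2)): [3, 2, 1, 5, 4, 0]
After 4 (reverse(2, 5)): [3, 2, 0, 4, 5, 1]
After 5 (reverse(2, 3)): [3, 2, 4, 0, 5, 1]
After 6 (swap(0, 3)): [0, 2, 4, 3, 5, 1]
After 7 (swap(5, 1)): [0, 1, 4, 3, 5, 2]
After 8 (swap(4, 2)): [0, 1, 5, 3, 4, 2]
After 9 (swap(5, 2)): [0, 1, 2, 3, 4, 5]

Answer: yes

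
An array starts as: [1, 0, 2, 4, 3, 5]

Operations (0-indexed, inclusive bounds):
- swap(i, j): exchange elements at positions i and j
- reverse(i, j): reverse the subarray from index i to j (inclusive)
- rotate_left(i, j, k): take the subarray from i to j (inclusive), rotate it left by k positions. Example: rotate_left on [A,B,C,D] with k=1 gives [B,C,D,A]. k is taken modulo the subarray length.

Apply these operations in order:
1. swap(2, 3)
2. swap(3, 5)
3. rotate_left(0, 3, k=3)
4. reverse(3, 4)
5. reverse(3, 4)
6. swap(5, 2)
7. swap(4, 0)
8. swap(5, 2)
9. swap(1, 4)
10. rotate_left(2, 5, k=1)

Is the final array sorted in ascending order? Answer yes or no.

Answer: no

Derivation:
After 1 (swap(2, 3)): [1, 0, 4, 2, 3, 5]
After 2 (swap(3, 5)): [1, 0, 4, 5, 3, 2]
After 3 (rotate_left(0, 3, k=3)): [5, 1, 0, 4, 3, 2]
After 4 (reverse(3, 4)): [5, 1, 0, 3, 4, 2]
After 5 (reverse(3, 4)): [5, 1, 0, 4, 3, 2]
After 6 (swap(5, 2)): [5, 1, 2, 4, 3, 0]
After 7 (swap(4, 0)): [3, 1, 2, 4, 5, 0]
After 8 (swap(5, 2)): [3, 1, 0, 4, 5, 2]
After 9 (swap(1, 4)): [3, 5, 0, 4, 1, 2]
After 10 (rotate_left(2, 5, k=1)): [3, 5, 4, 1, 2, 0]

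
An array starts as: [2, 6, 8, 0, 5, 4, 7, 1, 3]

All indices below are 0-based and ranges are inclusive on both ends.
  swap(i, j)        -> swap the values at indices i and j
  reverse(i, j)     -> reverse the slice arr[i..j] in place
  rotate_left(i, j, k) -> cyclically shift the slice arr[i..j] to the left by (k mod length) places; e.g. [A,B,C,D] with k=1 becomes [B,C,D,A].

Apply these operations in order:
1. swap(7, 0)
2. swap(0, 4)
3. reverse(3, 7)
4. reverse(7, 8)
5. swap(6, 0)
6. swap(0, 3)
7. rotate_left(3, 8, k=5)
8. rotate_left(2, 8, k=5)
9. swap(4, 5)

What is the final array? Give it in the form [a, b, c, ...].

After 1 (swap(7, 0)): [1, 6, 8, 0, 5, 4, 7, 2, 3]
After 2 (swap(0, 4)): [5, 6, 8, 0, 1, 4, 7, 2, 3]
After 3 (reverse(3, 7)): [5, 6, 8, 2, 7, 4, 1, 0, 3]
After 4 (reverse(7, 8)): [5, 6, 8, 2, 7, 4, 1, 3, 0]
After 5 (swap(6, 0)): [1, 6, 8, 2, 7, 4, 5, 3, 0]
After 6 (swap(0, 3)): [2, 6, 8, 1, 7, 4, 5, 3, 0]
After 7 (rotate_left(3, 8, k=5)): [2, 6, 8, 0, 1, 7, 4, 5, 3]
After 8 (rotate_left(2, 8, k=5)): [2, 6, 5, 3, 8, 0, 1, 7, 4]
After 9 (swap(4, 5)): [2, 6, 5, 3, 0, 8, 1, 7, 4]

Answer: [2, 6, 5, 3, 0, 8, 1, 7, 4]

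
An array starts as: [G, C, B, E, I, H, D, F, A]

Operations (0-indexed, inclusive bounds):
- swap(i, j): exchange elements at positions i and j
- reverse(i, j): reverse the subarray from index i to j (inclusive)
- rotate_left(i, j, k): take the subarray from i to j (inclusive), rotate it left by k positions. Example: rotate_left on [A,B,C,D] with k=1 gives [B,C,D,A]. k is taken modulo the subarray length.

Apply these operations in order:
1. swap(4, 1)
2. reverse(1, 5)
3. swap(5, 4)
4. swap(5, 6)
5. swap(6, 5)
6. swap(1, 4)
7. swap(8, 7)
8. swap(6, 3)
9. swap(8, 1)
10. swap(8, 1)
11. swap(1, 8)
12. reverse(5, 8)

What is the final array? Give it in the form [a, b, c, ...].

Answer: [G, F, C, D, H, I, A, E, B]

Derivation:
After 1 (swap(4, 1)): [G, I, B, E, C, H, D, F, A]
After 2 (reverse(1, 5)): [G, H, C, E, B, I, D, F, A]
After 3 (swap(5, 4)): [G, H, C, E, I, B, D, F, A]
After 4 (swap(5, 6)): [G, H, C, E, I, D, B, F, A]
After 5 (swap(6, 5)): [G, H, C, E, I, B, D, F, A]
After 6 (swap(1, 4)): [G, I, C, E, H, B, D, F, A]
After 7 (swap(8, 7)): [G, I, C, E, H, B, D, A, F]
After 8 (swap(6, 3)): [G, I, C, D, H, B, E, A, F]
After 9 (swap(8, 1)): [G, F, C, D, H, B, E, A, I]
After 10 (swap(8, 1)): [G, I, C, D, H, B, E, A, F]
After 11 (swap(1, 8)): [G, F, C, D, H, B, E, A, I]
After 12 (reverse(5, 8)): [G, F, C, D, H, I, A, E, B]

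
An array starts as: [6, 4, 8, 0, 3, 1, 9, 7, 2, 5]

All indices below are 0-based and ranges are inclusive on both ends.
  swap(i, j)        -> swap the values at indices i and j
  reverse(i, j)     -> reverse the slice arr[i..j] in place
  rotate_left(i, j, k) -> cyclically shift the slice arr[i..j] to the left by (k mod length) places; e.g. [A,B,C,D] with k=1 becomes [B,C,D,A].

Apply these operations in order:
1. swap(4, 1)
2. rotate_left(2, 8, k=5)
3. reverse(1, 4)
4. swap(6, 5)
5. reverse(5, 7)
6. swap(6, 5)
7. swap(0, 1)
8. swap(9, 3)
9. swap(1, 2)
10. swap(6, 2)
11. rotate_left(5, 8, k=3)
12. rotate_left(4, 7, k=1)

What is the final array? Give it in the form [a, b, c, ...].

Answer: [8, 2, 1, 5, 9, 0, 6, 3, 4, 7]

Derivation:
After 1 (swap(4, 1)): [6, 3, 8, 0, 4, 1, 9, 7, 2, 5]
After 2 (rotate_left(2, 8, k=5)): [6, 3, 7, 2, 8, 0, 4, 1, 9, 5]
After 3 (reverse(1, 4)): [6, 8, 2, 7, 3, 0, 4, 1, 9, 5]
After 4 (swap(6, 5)): [6, 8, 2, 7, 3, 4, 0, 1, 9, 5]
After 5 (reverse(5, 7)): [6, 8, 2, 7, 3, 1, 0, 4, 9, 5]
After 6 (swap(6, 5)): [6, 8, 2, 7, 3, 0, 1, 4, 9, 5]
After 7 (swap(0, 1)): [8, 6, 2, 7, 3, 0, 1, 4, 9, 5]
After 8 (swap(9, 3)): [8, 6, 2, 5, 3, 0, 1, 4, 9, 7]
After 9 (swap(1, 2)): [8, 2, 6, 5, 3, 0, 1, 4, 9, 7]
After 10 (swap(6, 2)): [8, 2, 1, 5, 3, 0, 6, 4, 9, 7]
After 11 (rotate_left(5, 8, k=3)): [8, 2, 1, 5, 3, 9, 0, 6, 4, 7]
After 12 (rotate_left(4, 7, k=1)): [8, 2, 1, 5, 9, 0, 6, 3, 4, 7]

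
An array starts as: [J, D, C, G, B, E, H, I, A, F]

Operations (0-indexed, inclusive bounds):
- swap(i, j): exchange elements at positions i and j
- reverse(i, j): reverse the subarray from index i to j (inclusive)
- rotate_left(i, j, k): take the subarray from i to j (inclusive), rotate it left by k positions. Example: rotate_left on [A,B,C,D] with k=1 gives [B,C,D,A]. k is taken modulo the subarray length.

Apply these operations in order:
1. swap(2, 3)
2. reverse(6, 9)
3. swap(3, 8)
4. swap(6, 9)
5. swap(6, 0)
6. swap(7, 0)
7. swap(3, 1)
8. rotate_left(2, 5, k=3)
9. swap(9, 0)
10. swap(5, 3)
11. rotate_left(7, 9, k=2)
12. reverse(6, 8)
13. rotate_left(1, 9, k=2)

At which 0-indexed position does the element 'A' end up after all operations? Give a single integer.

Answer: 5

Derivation:
After 1 (swap(2, 3)): [J, D, G, C, B, E, H, I, A, F]
After 2 (reverse(6, 9)): [J, D, G, C, B, E, F, A, I, H]
After 3 (swap(3, 8)): [J, D, G, I, B, E, F, A, C, H]
After 4 (swap(6, 9)): [J, D, G, I, B, E, H, A, C, F]
After 5 (swap(6, 0)): [H, D, G, I, B, E, J, A, C, F]
After 6 (swap(7, 0)): [A, D, G, I, B, E, J, H, C, F]
After 7 (swap(3, 1)): [A, I, G, D, B, E, J, H, C, F]
After 8 (rotate_left(2, 5, k=3)): [A, I, E, G, D, B, J, H, C, F]
After 9 (swap(9, 0)): [F, I, E, G, D, B, J, H, C, A]
After 10 (swap(5, 3)): [F, I, E, B, D, G, J, H, C, A]
After 11 (rotate_left(7, 9, k=2)): [F, I, E, B, D, G, J, A, H, C]
After 12 (reverse(6, 8)): [F, I, E, B, D, G, H, A, J, C]
After 13 (rotate_left(1, 9, k=2)): [F, B, D, G, H, A, J, C, I, E]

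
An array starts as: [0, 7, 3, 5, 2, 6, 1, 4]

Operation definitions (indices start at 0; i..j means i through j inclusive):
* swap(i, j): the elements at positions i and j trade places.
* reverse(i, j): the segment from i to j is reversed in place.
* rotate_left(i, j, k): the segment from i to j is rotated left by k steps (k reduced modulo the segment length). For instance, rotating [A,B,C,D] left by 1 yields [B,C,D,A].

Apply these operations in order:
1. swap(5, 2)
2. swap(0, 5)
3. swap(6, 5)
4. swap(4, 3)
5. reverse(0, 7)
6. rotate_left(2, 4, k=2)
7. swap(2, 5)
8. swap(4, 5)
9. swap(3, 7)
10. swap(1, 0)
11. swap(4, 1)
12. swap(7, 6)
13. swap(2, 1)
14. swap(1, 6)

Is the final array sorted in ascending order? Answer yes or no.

Answer: yes

Derivation:
After 1 (swap(5, 2)): [0, 7, 6, 5, 2, 3, 1, 4]
After 2 (swap(0, 5)): [3, 7, 6, 5, 2, 0, 1, 4]
After 3 (swap(6, 5)): [3, 7, 6, 5, 2, 1, 0, 4]
After 4 (swap(4, 3)): [3, 7, 6, 2, 5, 1, 0, 4]
After 5 (reverse(0, 7)): [4, 0, 1, 5, 2, 6, 7, 3]
After 6 (rotate_left(2, 4, k=2)): [4, 0, 2, 1, 5, 6, 7, 3]
After 7 (swap(2, 5)): [4, 0, 6, 1, 5, 2, 7, 3]
After 8 (swap(4, 5)): [4, 0, 6, 1, 2, 5, 7, 3]
After 9 (swap(3, 7)): [4, 0, 6, 3, 2, 5, 7, 1]
After 10 (swap(1, 0)): [0, 4, 6, 3, 2, 5, 7, 1]
After 11 (swap(4, 1)): [0, 2, 6, 3, 4, 5, 7, 1]
After 12 (swap(7, 6)): [0, 2, 6, 3, 4, 5, 1, 7]
After 13 (swap(2, 1)): [0, 6, 2, 3, 4, 5, 1, 7]
After 14 (swap(1, 6)): [0, 1, 2, 3, 4, 5, 6, 7]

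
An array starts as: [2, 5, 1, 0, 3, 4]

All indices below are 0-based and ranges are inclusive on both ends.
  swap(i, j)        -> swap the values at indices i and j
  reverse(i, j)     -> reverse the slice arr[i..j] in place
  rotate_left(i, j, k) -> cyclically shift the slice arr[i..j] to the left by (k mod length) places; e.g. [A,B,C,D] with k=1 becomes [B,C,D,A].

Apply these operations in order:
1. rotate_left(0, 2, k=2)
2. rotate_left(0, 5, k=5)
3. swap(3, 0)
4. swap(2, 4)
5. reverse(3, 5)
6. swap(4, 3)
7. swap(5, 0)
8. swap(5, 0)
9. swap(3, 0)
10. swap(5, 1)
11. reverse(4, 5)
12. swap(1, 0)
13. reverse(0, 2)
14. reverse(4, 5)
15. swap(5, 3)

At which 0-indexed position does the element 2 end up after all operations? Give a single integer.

After 1 (rotate_left(0, 2, k=2)): [1, 2, 5, 0, 3, 4]
After 2 (rotate_left(0, 5, k=5)): [4, 1, 2, 5, 0, 3]
After 3 (swap(3, 0)): [5, 1, 2, 4, 0, 3]
After 4 (swap(2, 4)): [5, 1, 0, 4, 2, 3]
After 5 (reverse(3, 5)): [5, 1, 0, 3, 2, 4]
After 6 (swap(4, 3)): [5, 1, 0, 2, 3, 4]
After 7 (swap(5, 0)): [4, 1, 0, 2, 3, 5]
After 8 (swap(5, 0)): [5, 1, 0, 2, 3, 4]
After 9 (swap(3, 0)): [2, 1, 0, 5, 3, 4]
After 10 (swap(5, 1)): [2, 4, 0, 5, 3, 1]
After 11 (reverse(4, 5)): [2, 4, 0, 5, 1, 3]
After 12 (swap(1, 0)): [4, 2, 0, 5, 1, 3]
After 13 (reverse(0, 2)): [0, 2, 4, 5, 1, 3]
After 14 (reverse(4, 5)): [0, 2, 4, 5, 3, 1]
After 15 (swap(5, 3)): [0, 2, 4, 1, 3, 5]

Answer: 1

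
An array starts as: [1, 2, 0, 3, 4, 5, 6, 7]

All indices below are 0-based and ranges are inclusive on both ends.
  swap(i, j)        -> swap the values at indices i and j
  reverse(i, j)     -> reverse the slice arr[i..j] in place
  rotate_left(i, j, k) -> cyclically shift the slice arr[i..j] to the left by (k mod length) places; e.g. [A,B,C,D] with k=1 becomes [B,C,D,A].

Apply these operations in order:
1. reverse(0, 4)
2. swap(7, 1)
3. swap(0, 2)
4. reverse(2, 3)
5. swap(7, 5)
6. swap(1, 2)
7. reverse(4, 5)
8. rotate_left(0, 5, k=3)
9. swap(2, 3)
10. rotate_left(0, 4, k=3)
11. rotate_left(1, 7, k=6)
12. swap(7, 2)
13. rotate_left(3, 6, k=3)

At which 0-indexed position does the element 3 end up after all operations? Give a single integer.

Answer: 5

Derivation:
After 1 (reverse(0, 4)): [4, 3, 0, 2, 1, 5, 6, 7]
After 2 (swap(7, 1)): [4, 7, 0, 2, 1, 5, 6, 3]
After 3 (swap(0, 2)): [0, 7, 4, 2, 1, 5, 6, 3]
After 4 (reverse(2, 3)): [0, 7, 2, 4, 1, 5, 6, 3]
After 5 (swap(7, 5)): [0, 7, 2, 4, 1, 3, 6, 5]
After 6 (swap(1, 2)): [0, 2, 7, 4, 1, 3, 6, 5]
After 7 (reverse(4, 5)): [0, 2, 7, 4, 3, 1, 6, 5]
After 8 (rotate_left(0, 5, k=3)): [4, 3, 1, 0, 2, 7, 6, 5]
After 9 (swap(2, 3)): [4, 3, 0, 1, 2, 7, 6, 5]
After 10 (rotate_left(0, 4, k=3)): [1, 2, 4, 3, 0, 7, 6, 5]
After 11 (rotate_left(1, 7, k=6)): [1, 5, 2, 4, 3, 0, 7, 6]
After 12 (swap(7, 2)): [1, 5, 6, 4, 3, 0, 7, 2]
After 13 (rotate_left(3, 6, k=3)): [1, 5, 6, 7, 4, 3, 0, 2]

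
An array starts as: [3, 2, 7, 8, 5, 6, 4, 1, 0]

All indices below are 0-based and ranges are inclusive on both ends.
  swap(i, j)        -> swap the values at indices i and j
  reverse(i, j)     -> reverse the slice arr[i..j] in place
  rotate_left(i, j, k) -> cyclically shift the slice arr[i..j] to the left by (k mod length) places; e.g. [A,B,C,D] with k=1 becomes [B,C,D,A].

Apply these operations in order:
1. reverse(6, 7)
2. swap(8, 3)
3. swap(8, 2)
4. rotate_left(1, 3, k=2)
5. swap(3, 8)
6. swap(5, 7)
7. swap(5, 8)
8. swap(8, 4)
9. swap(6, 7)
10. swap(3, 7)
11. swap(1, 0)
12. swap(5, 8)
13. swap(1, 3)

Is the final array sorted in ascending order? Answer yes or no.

After 1 (reverse(6, 7)): [3, 2, 7, 8, 5, 6, 1, 4, 0]
After 2 (swap(8, 3)): [3, 2, 7, 0, 5, 6, 1, 4, 8]
After 3 (swap(8, 2)): [3, 2, 8, 0, 5, 6, 1, 4, 7]
After 4 (rotate_left(1, 3, k=2)): [3, 0, 2, 8, 5, 6, 1, 4, 7]
After 5 (swap(3, 8)): [3, 0, 2, 7, 5, 6, 1, 4, 8]
After 6 (swap(5, 7)): [3, 0, 2, 7, 5, 4, 1, 6, 8]
After 7 (swap(5, 8)): [3, 0, 2, 7, 5, 8, 1, 6, 4]
After 8 (swap(8, 4)): [3, 0, 2, 7, 4, 8, 1, 6, 5]
After 9 (swap(6, 7)): [3, 0, 2, 7, 4, 8, 6, 1, 5]
After 10 (swap(3, 7)): [3, 0, 2, 1, 4, 8, 6, 7, 5]
After 11 (swap(1, 0)): [0, 3, 2, 1, 4, 8, 6, 7, 5]
After 12 (swap(5, 8)): [0, 3, 2, 1, 4, 5, 6, 7, 8]
After 13 (swap(1, 3)): [0, 1, 2, 3, 4, 5, 6, 7, 8]

Answer: yes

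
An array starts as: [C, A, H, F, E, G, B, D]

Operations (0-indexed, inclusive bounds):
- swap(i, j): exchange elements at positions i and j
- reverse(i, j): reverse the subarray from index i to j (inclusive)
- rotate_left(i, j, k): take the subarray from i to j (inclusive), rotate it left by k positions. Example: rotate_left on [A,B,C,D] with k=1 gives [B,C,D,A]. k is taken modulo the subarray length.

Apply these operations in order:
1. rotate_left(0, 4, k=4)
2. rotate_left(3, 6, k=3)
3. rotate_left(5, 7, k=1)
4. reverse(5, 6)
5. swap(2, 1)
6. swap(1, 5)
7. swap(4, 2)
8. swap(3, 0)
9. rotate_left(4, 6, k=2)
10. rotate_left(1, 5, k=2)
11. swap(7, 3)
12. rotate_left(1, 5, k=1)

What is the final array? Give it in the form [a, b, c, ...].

After 1 (rotate_left(0, 4, k=4)): [E, C, A, H, F, G, B, D]
After 2 (rotate_left(3, 6, k=3)): [E, C, A, B, H, F, G, D]
After 3 (rotate_left(5, 7, k=1)): [E, C, A, B, H, G, D, F]
After 4 (reverse(5, 6)): [E, C, A, B, H, D, G, F]
After 5 (swap(2, 1)): [E, A, C, B, H, D, G, F]
After 6 (swap(1, 5)): [E, D, C, B, H, A, G, F]
After 7 (swap(4, 2)): [E, D, H, B, C, A, G, F]
After 8 (swap(3, 0)): [B, D, H, E, C, A, G, F]
After 9 (rotate_left(4, 6, k=2)): [B, D, H, E, G, C, A, F]
After 10 (rotate_left(1, 5, k=2)): [B, E, G, C, D, H, A, F]
After 11 (swap(7, 3)): [B, E, G, F, D, H, A, C]
After 12 (rotate_left(1, 5, k=1)): [B, G, F, D, H, E, A, C]

Answer: [B, G, F, D, H, E, A, C]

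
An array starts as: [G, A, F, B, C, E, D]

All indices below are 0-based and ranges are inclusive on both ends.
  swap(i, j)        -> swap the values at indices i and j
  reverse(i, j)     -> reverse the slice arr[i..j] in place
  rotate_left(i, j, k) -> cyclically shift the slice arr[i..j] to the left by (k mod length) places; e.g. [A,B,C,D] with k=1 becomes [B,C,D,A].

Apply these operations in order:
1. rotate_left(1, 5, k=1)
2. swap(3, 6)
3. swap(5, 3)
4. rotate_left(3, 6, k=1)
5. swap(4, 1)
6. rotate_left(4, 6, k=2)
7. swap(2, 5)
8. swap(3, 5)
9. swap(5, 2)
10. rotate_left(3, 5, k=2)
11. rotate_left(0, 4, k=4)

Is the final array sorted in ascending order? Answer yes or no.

After 1 (rotate_left(1, 5, k=1)): [G, F, B, C, E, A, D]
After 2 (swap(3, 6)): [G, F, B, D, E, A, C]
After 3 (swap(5, 3)): [G, F, B, A, E, D, C]
After 4 (rotate_left(3, 6, k=1)): [G, F, B, E, D, C, A]
After 5 (swap(4, 1)): [G, D, B, E, F, C, A]
After 6 (rotate_left(4, 6, k=2)): [G, D, B, E, A, F, C]
After 7 (swap(2, 5)): [G, D, F, E, A, B, C]
After 8 (swap(3, 5)): [G, D, F, B, A, E, C]
After 9 (swap(5, 2)): [G, D, E, B, A, F, C]
After 10 (rotate_left(3, 5, k=2)): [G, D, E, F, B, A, C]
After 11 (rotate_left(0, 4, k=4)): [B, G, D, E, F, A, C]

Answer: no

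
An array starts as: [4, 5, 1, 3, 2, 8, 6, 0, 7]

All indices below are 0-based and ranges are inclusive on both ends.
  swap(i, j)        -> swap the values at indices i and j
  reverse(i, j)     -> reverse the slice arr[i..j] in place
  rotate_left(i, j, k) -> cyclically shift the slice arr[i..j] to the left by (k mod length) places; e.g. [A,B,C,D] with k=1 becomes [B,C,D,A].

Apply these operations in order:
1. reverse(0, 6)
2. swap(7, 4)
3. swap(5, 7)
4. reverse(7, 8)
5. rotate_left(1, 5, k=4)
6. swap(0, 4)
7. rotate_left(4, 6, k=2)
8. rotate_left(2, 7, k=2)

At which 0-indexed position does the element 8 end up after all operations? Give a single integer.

After 1 (reverse(0, 6)): [6, 8, 2, 3, 1, 5, 4, 0, 7]
After 2 (swap(7, 4)): [6, 8, 2, 3, 0, 5, 4, 1, 7]
After 3 (swap(5, 7)): [6, 8, 2, 3, 0, 1, 4, 5, 7]
After 4 (reverse(7, 8)): [6, 8, 2, 3, 0, 1, 4, 7, 5]
After 5 (rotate_left(1, 5, k=4)): [6, 1, 8, 2, 3, 0, 4, 7, 5]
After 6 (swap(0, 4)): [3, 1, 8, 2, 6, 0, 4, 7, 5]
After 7 (rotate_left(4, 6, k=2)): [3, 1, 8, 2, 4, 6, 0, 7, 5]
After 8 (rotate_left(2, 7, k=2)): [3, 1, 4, 6, 0, 7, 8, 2, 5]

Answer: 6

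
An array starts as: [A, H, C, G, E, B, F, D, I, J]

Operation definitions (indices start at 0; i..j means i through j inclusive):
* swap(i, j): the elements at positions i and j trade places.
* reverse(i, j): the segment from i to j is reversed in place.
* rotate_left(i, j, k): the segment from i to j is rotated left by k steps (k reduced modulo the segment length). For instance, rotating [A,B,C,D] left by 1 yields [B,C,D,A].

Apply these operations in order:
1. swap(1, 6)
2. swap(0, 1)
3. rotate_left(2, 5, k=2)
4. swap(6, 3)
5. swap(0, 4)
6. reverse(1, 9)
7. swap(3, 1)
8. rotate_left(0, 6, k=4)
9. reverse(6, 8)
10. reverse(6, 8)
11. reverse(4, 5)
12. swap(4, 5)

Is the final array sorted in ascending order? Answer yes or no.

After 1 (swap(1, 6)): [A, F, C, G, E, B, H, D, I, J]
After 2 (swap(0, 1)): [F, A, C, G, E, B, H, D, I, J]
After 3 (rotate_left(2, 5, k=2)): [F, A, E, B, C, G, H, D, I, J]
After 4 (swap(6, 3)): [F, A, E, H, C, G, B, D, I, J]
After 5 (swap(0, 4)): [C, A, E, H, F, G, B, D, I, J]
After 6 (reverse(1, 9)): [C, J, I, D, B, G, F, H, E, A]
After 7 (swap(3, 1)): [C, D, I, J, B, G, F, H, E, A]
After 8 (rotate_left(0, 6, k=4)): [B, G, F, C, D, I, J, H, E, A]
After 9 (reverse(6, 8)): [B, G, F, C, D, I, E, H, J, A]
After 10 (reverse(6, 8)): [B, G, F, C, D, I, J, H, E, A]
After 11 (reverse(4, 5)): [B, G, F, C, I, D, J, H, E, A]
After 12 (swap(4, 5)): [B, G, F, C, D, I, J, H, E, A]

Answer: no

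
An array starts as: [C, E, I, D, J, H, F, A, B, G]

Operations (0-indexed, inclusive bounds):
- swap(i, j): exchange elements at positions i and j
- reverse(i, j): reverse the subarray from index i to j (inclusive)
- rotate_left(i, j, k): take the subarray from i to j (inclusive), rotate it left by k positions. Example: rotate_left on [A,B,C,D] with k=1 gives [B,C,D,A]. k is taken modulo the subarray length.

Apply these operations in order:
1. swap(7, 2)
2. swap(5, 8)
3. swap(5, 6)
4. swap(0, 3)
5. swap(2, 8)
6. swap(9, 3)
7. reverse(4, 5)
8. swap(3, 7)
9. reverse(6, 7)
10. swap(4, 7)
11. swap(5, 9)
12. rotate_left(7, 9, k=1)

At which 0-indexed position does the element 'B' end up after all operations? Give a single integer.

After 1 (swap(7, 2)): [C, E, A, D, J, H, F, I, B, G]
After 2 (swap(5, 8)): [C, E, A, D, J, B, F, I, H, G]
After 3 (swap(5, 6)): [C, E, A, D, J, F, B, I, H, G]
After 4 (swap(0, 3)): [D, E, A, C, J, F, B, I, H, G]
After 5 (swap(2, 8)): [D, E, H, C, J, F, B, I, A, G]
After 6 (swap(9, 3)): [D, E, H, G, J, F, B, I, A, C]
After 7 (reverse(4, 5)): [D, E, H, G, F, J, B, I, A, C]
After 8 (swap(3, 7)): [D, E, H, I, F, J, B, G, A, C]
After 9 (reverse(6, 7)): [D, E, H, I, F, J, G, B, A, C]
After 10 (swap(4, 7)): [D, E, H, I, B, J, G, F, A, C]
After 11 (swap(5, 9)): [D, E, H, I, B, C, G, F, A, J]
After 12 (rotate_left(7, 9, k=1)): [D, E, H, I, B, C, G, A, J, F]

Answer: 4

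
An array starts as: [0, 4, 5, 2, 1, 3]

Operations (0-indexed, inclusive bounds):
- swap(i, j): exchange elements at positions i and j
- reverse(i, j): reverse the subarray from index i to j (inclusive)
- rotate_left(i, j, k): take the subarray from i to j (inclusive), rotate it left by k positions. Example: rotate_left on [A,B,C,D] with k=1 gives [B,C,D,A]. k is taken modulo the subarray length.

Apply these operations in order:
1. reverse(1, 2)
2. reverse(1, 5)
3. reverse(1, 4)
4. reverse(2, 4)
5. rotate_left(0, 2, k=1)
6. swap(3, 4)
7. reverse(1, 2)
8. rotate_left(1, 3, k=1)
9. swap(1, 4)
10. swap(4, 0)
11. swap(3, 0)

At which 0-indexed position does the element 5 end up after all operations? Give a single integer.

After 1 (reverse(1, 2)): [0, 5, 4, 2, 1, 3]
After 2 (reverse(1, 5)): [0, 3, 1, 2, 4, 5]
After 3 (reverse(1, 4)): [0, 4, 2, 1, 3, 5]
After 4 (reverse(2, 4)): [0, 4, 3, 1, 2, 5]
After 5 (rotate_left(0, 2, k=1)): [4, 3, 0, 1, 2, 5]
After 6 (swap(3, 4)): [4, 3, 0, 2, 1, 5]
After 7 (reverse(1, 2)): [4, 0, 3, 2, 1, 5]
After 8 (rotate_left(1, 3, k=1)): [4, 3, 2, 0, 1, 5]
After 9 (swap(1, 4)): [4, 1, 2, 0, 3, 5]
After 10 (swap(4, 0)): [3, 1, 2, 0, 4, 5]
After 11 (swap(3, 0)): [0, 1, 2, 3, 4, 5]

Answer: 5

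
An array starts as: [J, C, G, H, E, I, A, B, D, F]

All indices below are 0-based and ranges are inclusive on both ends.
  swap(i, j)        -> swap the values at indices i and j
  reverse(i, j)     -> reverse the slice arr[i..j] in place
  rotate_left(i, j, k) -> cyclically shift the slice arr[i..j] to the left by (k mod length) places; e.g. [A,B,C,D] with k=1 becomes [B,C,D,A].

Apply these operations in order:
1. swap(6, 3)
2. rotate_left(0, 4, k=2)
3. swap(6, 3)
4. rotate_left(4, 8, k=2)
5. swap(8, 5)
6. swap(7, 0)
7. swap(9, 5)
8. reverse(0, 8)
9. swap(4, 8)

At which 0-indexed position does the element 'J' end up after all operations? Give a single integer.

After 1 (swap(6, 3)): [J, C, G, A, E, I, H, B, D, F]
After 2 (rotate_left(0, 4, k=2)): [G, A, E, J, C, I, H, B, D, F]
After 3 (swap(6, 3)): [G, A, E, H, C, I, J, B, D, F]
After 4 (rotate_left(4, 8, k=2)): [G, A, E, H, J, B, D, C, I, F]
After 5 (swap(8, 5)): [G, A, E, H, J, I, D, C, B, F]
After 6 (swap(7, 0)): [C, A, E, H, J, I, D, G, B, F]
After 7 (swap(9, 5)): [C, A, E, H, J, F, D, G, B, I]
After 8 (reverse(0, 8)): [B, G, D, F, J, H, E, A, C, I]
After 9 (swap(4, 8)): [B, G, D, F, C, H, E, A, J, I]

Answer: 8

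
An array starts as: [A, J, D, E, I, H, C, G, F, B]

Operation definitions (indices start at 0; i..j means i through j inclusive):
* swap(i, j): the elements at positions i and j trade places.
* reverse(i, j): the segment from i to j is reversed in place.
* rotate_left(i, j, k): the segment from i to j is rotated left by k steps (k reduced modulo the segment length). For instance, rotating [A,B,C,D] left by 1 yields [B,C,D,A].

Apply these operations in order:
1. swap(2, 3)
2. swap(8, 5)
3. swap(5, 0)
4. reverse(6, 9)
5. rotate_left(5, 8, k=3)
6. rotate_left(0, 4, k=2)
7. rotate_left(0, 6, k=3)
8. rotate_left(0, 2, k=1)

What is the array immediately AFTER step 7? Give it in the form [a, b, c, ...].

Answer: [F, J, G, A, E, D, I, B, H, C]

Derivation:
After 1 (swap(2, 3)): [A, J, E, D, I, H, C, G, F, B]
After 2 (swap(8, 5)): [A, J, E, D, I, F, C, G, H, B]
After 3 (swap(5, 0)): [F, J, E, D, I, A, C, G, H, B]
After 4 (reverse(6, 9)): [F, J, E, D, I, A, B, H, G, C]
After 5 (rotate_left(5, 8, k=3)): [F, J, E, D, I, G, A, B, H, C]
After 6 (rotate_left(0, 4, k=2)): [E, D, I, F, J, G, A, B, H, C]
After 7 (rotate_left(0, 6, k=3)): [F, J, G, A, E, D, I, B, H, C]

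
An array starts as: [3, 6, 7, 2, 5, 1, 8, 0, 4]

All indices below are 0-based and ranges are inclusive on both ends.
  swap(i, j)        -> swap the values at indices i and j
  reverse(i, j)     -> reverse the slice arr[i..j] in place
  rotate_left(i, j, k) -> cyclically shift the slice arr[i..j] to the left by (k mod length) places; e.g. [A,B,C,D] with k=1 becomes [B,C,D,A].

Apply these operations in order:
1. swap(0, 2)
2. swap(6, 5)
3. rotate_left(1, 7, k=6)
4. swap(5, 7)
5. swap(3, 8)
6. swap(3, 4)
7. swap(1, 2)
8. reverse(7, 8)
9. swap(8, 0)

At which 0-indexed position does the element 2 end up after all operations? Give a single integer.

After 1 (swap(0, 2)): [7, 6, 3, 2, 5, 1, 8, 0, 4]
After 2 (swap(6, 5)): [7, 6, 3, 2, 5, 8, 1, 0, 4]
After 3 (rotate_left(1, 7, k=6)): [7, 0, 6, 3, 2, 5, 8, 1, 4]
After 4 (swap(5, 7)): [7, 0, 6, 3, 2, 1, 8, 5, 4]
After 5 (swap(3, 8)): [7, 0, 6, 4, 2, 1, 8, 5, 3]
After 6 (swap(3, 4)): [7, 0, 6, 2, 4, 1, 8, 5, 3]
After 7 (swap(1, 2)): [7, 6, 0, 2, 4, 1, 8, 5, 3]
After 8 (reverse(7, 8)): [7, 6, 0, 2, 4, 1, 8, 3, 5]
After 9 (swap(8, 0)): [5, 6, 0, 2, 4, 1, 8, 3, 7]

Answer: 3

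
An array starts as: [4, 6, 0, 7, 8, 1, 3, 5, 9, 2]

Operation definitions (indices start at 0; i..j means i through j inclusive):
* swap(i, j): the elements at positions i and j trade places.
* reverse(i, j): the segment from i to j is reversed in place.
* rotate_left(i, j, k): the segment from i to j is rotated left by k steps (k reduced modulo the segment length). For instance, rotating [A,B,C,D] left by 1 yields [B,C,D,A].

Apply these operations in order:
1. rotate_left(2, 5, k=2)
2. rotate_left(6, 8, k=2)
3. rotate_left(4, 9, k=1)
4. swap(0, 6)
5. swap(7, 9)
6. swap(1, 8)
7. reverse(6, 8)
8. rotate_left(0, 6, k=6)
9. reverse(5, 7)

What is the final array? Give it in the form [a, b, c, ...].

After 1 (rotate_left(2, 5, k=2)): [4, 6, 8, 1, 0, 7, 3, 5, 9, 2]
After 2 (rotate_left(6, 8, k=2)): [4, 6, 8, 1, 0, 7, 9, 3, 5, 2]
After 3 (rotate_left(4, 9, k=1)): [4, 6, 8, 1, 7, 9, 3, 5, 2, 0]
After 4 (swap(0, 6)): [3, 6, 8, 1, 7, 9, 4, 5, 2, 0]
After 5 (swap(7, 9)): [3, 6, 8, 1, 7, 9, 4, 0, 2, 5]
After 6 (swap(1, 8)): [3, 2, 8, 1, 7, 9, 4, 0, 6, 5]
After 7 (reverse(6, 8)): [3, 2, 8, 1, 7, 9, 6, 0, 4, 5]
After 8 (rotate_left(0, 6, k=6)): [6, 3, 2, 8, 1, 7, 9, 0, 4, 5]
After 9 (reverse(5, 7)): [6, 3, 2, 8, 1, 0, 9, 7, 4, 5]

Answer: [6, 3, 2, 8, 1, 0, 9, 7, 4, 5]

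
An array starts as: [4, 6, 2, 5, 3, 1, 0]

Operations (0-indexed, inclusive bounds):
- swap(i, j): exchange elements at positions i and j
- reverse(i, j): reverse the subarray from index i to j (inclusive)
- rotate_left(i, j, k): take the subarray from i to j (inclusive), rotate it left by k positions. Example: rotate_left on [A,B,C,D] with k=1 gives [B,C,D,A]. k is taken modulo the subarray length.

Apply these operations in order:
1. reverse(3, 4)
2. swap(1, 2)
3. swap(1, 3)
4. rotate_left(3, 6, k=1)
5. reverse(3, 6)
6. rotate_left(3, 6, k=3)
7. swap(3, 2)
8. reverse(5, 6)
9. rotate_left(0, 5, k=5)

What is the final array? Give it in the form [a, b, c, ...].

Answer: [1, 4, 3, 5, 6, 2, 0]

Derivation:
After 1 (reverse(3, 4)): [4, 6, 2, 3, 5, 1, 0]
After 2 (swap(1, 2)): [4, 2, 6, 3, 5, 1, 0]
After 3 (swap(1, 3)): [4, 3, 6, 2, 5, 1, 0]
After 4 (rotate_left(3, 6, k=1)): [4, 3, 6, 5, 1, 0, 2]
After 5 (reverse(3, 6)): [4, 3, 6, 2, 0, 1, 5]
After 6 (rotate_left(3, 6, k=3)): [4, 3, 6, 5, 2, 0, 1]
After 7 (swap(3, 2)): [4, 3, 5, 6, 2, 0, 1]
After 8 (reverse(5, 6)): [4, 3, 5, 6, 2, 1, 0]
After 9 (rotate_left(0, 5, k=5)): [1, 4, 3, 5, 6, 2, 0]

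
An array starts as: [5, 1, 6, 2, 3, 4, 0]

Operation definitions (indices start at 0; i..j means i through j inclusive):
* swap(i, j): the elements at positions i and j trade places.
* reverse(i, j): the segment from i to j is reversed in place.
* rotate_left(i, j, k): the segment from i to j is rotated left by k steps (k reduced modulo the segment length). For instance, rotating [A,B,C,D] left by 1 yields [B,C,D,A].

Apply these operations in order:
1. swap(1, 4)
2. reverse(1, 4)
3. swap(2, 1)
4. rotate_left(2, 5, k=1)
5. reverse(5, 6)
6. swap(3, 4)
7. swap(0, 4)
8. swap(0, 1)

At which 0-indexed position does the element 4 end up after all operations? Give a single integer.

Answer: 3

Derivation:
After 1 (swap(1, 4)): [5, 3, 6, 2, 1, 4, 0]
After 2 (reverse(1, 4)): [5, 1, 2, 6, 3, 4, 0]
After 3 (swap(2, 1)): [5, 2, 1, 6, 3, 4, 0]
After 4 (rotate_left(2, 5, k=1)): [5, 2, 6, 3, 4, 1, 0]
After 5 (reverse(5, 6)): [5, 2, 6, 3, 4, 0, 1]
After 6 (swap(3, 4)): [5, 2, 6, 4, 3, 0, 1]
After 7 (swap(0, 4)): [3, 2, 6, 4, 5, 0, 1]
After 8 (swap(0, 1)): [2, 3, 6, 4, 5, 0, 1]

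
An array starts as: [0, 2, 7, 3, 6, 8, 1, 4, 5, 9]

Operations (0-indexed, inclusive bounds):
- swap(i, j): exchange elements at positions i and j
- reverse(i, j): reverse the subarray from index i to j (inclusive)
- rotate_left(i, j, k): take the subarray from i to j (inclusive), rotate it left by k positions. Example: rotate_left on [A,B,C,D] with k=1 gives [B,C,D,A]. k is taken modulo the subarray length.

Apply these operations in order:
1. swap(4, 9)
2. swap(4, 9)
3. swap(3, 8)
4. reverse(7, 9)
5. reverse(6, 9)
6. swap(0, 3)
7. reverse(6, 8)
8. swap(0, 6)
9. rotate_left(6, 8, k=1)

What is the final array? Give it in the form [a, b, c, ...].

Answer: [9, 2, 7, 0, 6, 8, 3, 4, 5, 1]

Derivation:
After 1 (swap(4, 9)): [0, 2, 7, 3, 9, 8, 1, 4, 5, 6]
After 2 (swap(4, 9)): [0, 2, 7, 3, 6, 8, 1, 4, 5, 9]
After 3 (swap(3, 8)): [0, 2, 7, 5, 6, 8, 1, 4, 3, 9]
After 4 (reverse(7, 9)): [0, 2, 7, 5, 6, 8, 1, 9, 3, 4]
After 5 (reverse(6, 9)): [0, 2, 7, 5, 6, 8, 4, 3, 9, 1]
After 6 (swap(0, 3)): [5, 2, 7, 0, 6, 8, 4, 3, 9, 1]
After 7 (reverse(6, 8)): [5, 2, 7, 0, 6, 8, 9, 3, 4, 1]
After 8 (swap(0, 6)): [9, 2, 7, 0, 6, 8, 5, 3, 4, 1]
After 9 (rotate_left(6, 8, k=1)): [9, 2, 7, 0, 6, 8, 3, 4, 5, 1]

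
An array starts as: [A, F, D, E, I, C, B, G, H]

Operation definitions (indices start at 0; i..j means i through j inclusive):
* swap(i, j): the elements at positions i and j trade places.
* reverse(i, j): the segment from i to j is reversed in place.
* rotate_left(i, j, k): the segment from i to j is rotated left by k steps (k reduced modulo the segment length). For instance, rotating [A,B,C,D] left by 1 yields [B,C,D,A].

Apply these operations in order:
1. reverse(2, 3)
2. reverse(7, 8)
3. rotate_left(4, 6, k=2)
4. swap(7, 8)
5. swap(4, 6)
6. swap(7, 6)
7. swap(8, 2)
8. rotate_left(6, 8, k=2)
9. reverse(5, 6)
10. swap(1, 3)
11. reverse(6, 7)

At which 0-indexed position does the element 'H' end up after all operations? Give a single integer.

Answer: 2

Derivation:
After 1 (reverse(2, 3)): [A, F, E, D, I, C, B, G, H]
After 2 (reverse(7, 8)): [A, F, E, D, I, C, B, H, G]
After 3 (rotate_left(4, 6, k=2)): [A, F, E, D, B, I, C, H, G]
After 4 (swap(7, 8)): [A, F, E, D, B, I, C, G, H]
After 5 (swap(4, 6)): [A, F, E, D, C, I, B, G, H]
After 6 (swap(7, 6)): [A, F, E, D, C, I, G, B, H]
After 7 (swap(8, 2)): [A, F, H, D, C, I, G, B, E]
After 8 (rotate_left(6, 8, k=2)): [A, F, H, D, C, I, E, G, B]
After 9 (reverse(5, 6)): [A, F, H, D, C, E, I, G, B]
After 10 (swap(1, 3)): [A, D, H, F, C, E, I, G, B]
After 11 (reverse(6, 7)): [A, D, H, F, C, E, G, I, B]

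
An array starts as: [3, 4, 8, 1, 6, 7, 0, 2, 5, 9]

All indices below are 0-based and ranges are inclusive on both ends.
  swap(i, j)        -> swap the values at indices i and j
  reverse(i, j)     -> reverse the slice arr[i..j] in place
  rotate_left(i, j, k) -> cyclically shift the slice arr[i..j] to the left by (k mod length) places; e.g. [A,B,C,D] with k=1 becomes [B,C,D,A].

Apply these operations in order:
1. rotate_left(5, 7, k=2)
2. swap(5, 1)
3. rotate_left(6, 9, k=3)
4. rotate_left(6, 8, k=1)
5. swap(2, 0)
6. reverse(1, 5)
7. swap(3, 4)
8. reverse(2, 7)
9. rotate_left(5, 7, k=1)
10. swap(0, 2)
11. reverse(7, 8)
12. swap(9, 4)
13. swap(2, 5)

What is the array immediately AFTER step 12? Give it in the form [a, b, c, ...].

Answer: [0, 4, 8, 7, 5, 3, 6, 9, 1, 2]

Derivation:
After 1 (rotate_left(5, 7, k=2)): [3, 4, 8, 1, 6, 2, 7, 0, 5, 9]
After 2 (swap(5, 1)): [3, 2, 8, 1, 6, 4, 7, 0, 5, 9]
After 3 (rotate_left(6, 9, k=3)): [3, 2, 8, 1, 6, 4, 9, 7, 0, 5]
After 4 (rotate_left(6, 8, k=1)): [3, 2, 8, 1, 6, 4, 7, 0, 9, 5]
After 5 (swap(2, 0)): [8, 2, 3, 1, 6, 4, 7, 0, 9, 5]
After 6 (reverse(1, 5)): [8, 4, 6, 1, 3, 2, 7, 0, 9, 5]
After 7 (swap(3, 4)): [8, 4, 6, 3, 1, 2, 7, 0, 9, 5]
After 8 (reverse(2, 7)): [8, 4, 0, 7, 2, 1, 3, 6, 9, 5]
After 9 (rotate_left(5, 7, k=1)): [8, 4, 0, 7, 2, 3, 6, 1, 9, 5]
After 10 (swap(0, 2)): [0, 4, 8, 7, 2, 3, 6, 1, 9, 5]
After 11 (reverse(7, 8)): [0, 4, 8, 7, 2, 3, 6, 9, 1, 5]
After 12 (swap(9, 4)): [0, 4, 8, 7, 5, 3, 6, 9, 1, 2]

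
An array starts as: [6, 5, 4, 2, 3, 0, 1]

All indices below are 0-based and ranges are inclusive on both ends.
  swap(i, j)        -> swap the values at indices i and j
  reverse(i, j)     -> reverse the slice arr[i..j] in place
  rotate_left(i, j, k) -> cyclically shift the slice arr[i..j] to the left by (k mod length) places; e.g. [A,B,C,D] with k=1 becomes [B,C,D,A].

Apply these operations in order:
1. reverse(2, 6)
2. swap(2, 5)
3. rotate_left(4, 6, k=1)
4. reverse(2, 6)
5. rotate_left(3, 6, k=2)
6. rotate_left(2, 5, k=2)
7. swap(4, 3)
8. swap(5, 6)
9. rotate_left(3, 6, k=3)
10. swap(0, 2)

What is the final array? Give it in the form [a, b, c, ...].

After 1 (reverse(2, 6)): [6, 5, 1, 0, 3, 2, 4]
After 2 (swap(2, 5)): [6, 5, 2, 0, 3, 1, 4]
After 3 (rotate_left(4, 6, k=1)): [6, 5, 2, 0, 1, 4, 3]
After 4 (reverse(2, 6)): [6, 5, 3, 4, 1, 0, 2]
After 5 (rotate_left(3, 6, k=2)): [6, 5, 3, 0, 2, 4, 1]
After 6 (rotate_left(2, 5, k=2)): [6, 5, 2, 4, 3, 0, 1]
After 7 (swap(4, 3)): [6, 5, 2, 3, 4, 0, 1]
After 8 (swap(5, 6)): [6, 5, 2, 3, 4, 1, 0]
After 9 (rotate_left(3, 6, k=3)): [6, 5, 2, 0, 3, 4, 1]
After 10 (swap(0, 2)): [2, 5, 6, 0, 3, 4, 1]

Answer: [2, 5, 6, 0, 3, 4, 1]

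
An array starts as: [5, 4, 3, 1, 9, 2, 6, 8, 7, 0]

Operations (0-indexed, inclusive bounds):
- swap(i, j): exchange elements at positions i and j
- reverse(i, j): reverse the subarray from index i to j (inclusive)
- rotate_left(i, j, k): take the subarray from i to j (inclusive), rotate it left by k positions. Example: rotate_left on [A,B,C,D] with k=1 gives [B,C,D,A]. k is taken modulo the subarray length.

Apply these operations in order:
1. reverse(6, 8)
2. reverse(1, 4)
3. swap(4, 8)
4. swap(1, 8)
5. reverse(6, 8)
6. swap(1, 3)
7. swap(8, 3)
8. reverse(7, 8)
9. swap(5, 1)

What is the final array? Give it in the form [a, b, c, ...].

After 1 (reverse(6, 8)): [5, 4, 3, 1, 9, 2, 7, 8, 6, 0]
After 2 (reverse(1, 4)): [5, 9, 1, 3, 4, 2, 7, 8, 6, 0]
After 3 (swap(4, 8)): [5, 9, 1, 3, 6, 2, 7, 8, 4, 0]
After 4 (swap(1, 8)): [5, 4, 1, 3, 6, 2, 7, 8, 9, 0]
After 5 (reverse(6, 8)): [5, 4, 1, 3, 6, 2, 9, 8, 7, 0]
After 6 (swap(1, 3)): [5, 3, 1, 4, 6, 2, 9, 8, 7, 0]
After 7 (swap(8, 3)): [5, 3, 1, 7, 6, 2, 9, 8, 4, 0]
After 8 (reverse(7, 8)): [5, 3, 1, 7, 6, 2, 9, 4, 8, 0]
After 9 (swap(5, 1)): [5, 2, 1, 7, 6, 3, 9, 4, 8, 0]

Answer: [5, 2, 1, 7, 6, 3, 9, 4, 8, 0]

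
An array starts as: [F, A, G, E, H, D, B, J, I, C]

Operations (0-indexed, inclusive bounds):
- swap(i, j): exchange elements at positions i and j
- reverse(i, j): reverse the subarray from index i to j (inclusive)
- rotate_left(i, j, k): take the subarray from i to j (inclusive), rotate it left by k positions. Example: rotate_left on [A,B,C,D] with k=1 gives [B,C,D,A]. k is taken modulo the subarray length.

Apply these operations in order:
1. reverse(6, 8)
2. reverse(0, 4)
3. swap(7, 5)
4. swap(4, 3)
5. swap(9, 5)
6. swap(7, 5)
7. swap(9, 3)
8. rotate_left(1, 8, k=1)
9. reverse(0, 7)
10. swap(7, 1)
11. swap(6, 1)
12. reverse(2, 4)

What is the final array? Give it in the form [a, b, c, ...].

After 1 (reverse(6, 8)): [F, A, G, E, H, D, I, J, B, C]
After 2 (reverse(0, 4)): [H, E, G, A, F, D, I, J, B, C]
After 3 (swap(7, 5)): [H, E, G, A, F, J, I, D, B, C]
After 4 (swap(4, 3)): [H, E, G, F, A, J, I, D, B, C]
After 5 (swap(9, 5)): [H, E, G, F, A, C, I, D, B, J]
After 6 (swap(7, 5)): [H, E, G, F, A, D, I, C, B, J]
After 7 (swap(9, 3)): [H, E, G, J, A, D, I, C, B, F]
After 8 (rotate_left(1, 8, k=1)): [H, G, J, A, D, I, C, B, E, F]
After 9 (reverse(0, 7)): [B, C, I, D, A, J, G, H, E, F]
After 10 (swap(7, 1)): [B, H, I, D, A, J, G, C, E, F]
After 11 (swap(6, 1)): [B, G, I, D, A, J, H, C, E, F]
After 12 (reverse(2, 4)): [B, G, A, D, I, J, H, C, E, F]

Answer: [B, G, A, D, I, J, H, C, E, F]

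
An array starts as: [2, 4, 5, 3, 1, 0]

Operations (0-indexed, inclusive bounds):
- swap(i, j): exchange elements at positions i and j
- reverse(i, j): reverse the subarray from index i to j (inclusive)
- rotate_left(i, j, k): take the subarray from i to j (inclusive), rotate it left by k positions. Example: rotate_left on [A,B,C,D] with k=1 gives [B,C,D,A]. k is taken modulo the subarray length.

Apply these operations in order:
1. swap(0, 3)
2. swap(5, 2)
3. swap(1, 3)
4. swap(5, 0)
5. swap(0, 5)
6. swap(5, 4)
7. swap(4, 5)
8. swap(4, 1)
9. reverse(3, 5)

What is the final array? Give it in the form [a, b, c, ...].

Answer: [3, 1, 0, 5, 2, 4]

Derivation:
After 1 (swap(0, 3)): [3, 4, 5, 2, 1, 0]
After 2 (swap(5, 2)): [3, 4, 0, 2, 1, 5]
After 3 (swap(1, 3)): [3, 2, 0, 4, 1, 5]
After 4 (swap(5, 0)): [5, 2, 0, 4, 1, 3]
After 5 (swap(0, 5)): [3, 2, 0, 4, 1, 5]
After 6 (swap(5, 4)): [3, 2, 0, 4, 5, 1]
After 7 (swap(4, 5)): [3, 2, 0, 4, 1, 5]
After 8 (swap(4, 1)): [3, 1, 0, 4, 2, 5]
After 9 (reverse(3, 5)): [3, 1, 0, 5, 2, 4]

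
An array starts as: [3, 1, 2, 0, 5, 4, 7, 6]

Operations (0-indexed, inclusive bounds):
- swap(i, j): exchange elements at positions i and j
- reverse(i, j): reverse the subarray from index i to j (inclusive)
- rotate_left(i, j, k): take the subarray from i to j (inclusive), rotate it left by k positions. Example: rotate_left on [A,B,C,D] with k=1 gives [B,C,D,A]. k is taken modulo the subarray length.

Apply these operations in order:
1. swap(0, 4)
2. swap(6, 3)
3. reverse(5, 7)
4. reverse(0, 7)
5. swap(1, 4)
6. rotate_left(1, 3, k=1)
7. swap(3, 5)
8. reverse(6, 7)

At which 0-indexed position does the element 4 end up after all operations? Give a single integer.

After 1 (swap(0, 4)): [5, 1, 2, 0, 3, 4, 7, 6]
After 2 (swap(6, 3)): [5, 1, 2, 7, 3, 4, 0, 6]
After 3 (reverse(5, 7)): [5, 1, 2, 7, 3, 6, 0, 4]
After 4 (reverse(0, 7)): [4, 0, 6, 3, 7, 2, 1, 5]
After 5 (swap(1, 4)): [4, 7, 6, 3, 0, 2, 1, 5]
After 6 (rotate_left(1, 3, k=1)): [4, 6, 3, 7, 0, 2, 1, 5]
After 7 (swap(3, 5)): [4, 6, 3, 2, 0, 7, 1, 5]
After 8 (reverse(6, 7)): [4, 6, 3, 2, 0, 7, 5, 1]

Answer: 0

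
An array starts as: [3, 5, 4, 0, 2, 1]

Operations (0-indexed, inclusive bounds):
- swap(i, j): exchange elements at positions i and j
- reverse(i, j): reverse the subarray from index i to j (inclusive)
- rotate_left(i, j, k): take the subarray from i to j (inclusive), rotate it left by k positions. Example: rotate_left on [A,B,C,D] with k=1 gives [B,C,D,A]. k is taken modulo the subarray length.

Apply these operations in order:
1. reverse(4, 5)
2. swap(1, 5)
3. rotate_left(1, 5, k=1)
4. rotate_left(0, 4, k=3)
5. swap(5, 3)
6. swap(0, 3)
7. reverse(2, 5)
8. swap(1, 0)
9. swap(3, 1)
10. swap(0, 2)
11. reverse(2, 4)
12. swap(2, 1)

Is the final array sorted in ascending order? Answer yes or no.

Answer: no

Derivation:
After 1 (reverse(4, 5)): [3, 5, 4, 0, 1, 2]
After 2 (swap(1, 5)): [3, 2, 4, 0, 1, 5]
After 3 (rotate_left(1, 5, k=1)): [3, 4, 0, 1, 5, 2]
After 4 (rotate_left(0, 4, k=3)): [1, 5, 3, 4, 0, 2]
After 5 (swap(5, 3)): [1, 5, 3, 2, 0, 4]
After 6 (swap(0, 3)): [2, 5, 3, 1, 0, 4]
After 7 (reverse(2, 5)): [2, 5, 4, 0, 1, 3]
After 8 (swap(1, 0)): [5, 2, 4, 0, 1, 3]
After 9 (swap(3, 1)): [5, 0, 4, 2, 1, 3]
After 10 (swap(0, 2)): [4, 0, 5, 2, 1, 3]
After 11 (reverse(2, 4)): [4, 0, 1, 2, 5, 3]
After 12 (swap(2, 1)): [4, 1, 0, 2, 5, 3]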